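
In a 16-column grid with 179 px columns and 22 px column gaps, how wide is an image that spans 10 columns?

1988 px

10-column span = 10·179 + 9·22 = 1988 px.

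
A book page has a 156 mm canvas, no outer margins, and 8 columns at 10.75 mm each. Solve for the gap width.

8 columns take 8·10.75 = 86 mm; remaining 70 splits into 7 gaps.
g = 70 / 7 = 10 mm.

10 mm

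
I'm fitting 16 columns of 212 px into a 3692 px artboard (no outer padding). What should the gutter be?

16 columns take 16·212 = 3392 px; remaining 300 splits into 15 gutters.
g = 300 / 15 = 20 px.

20 px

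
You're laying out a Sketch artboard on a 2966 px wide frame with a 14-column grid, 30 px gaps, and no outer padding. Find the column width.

184 px

Subtracting 13 gaps of 30 leaves 2576 for 14 columns, so c = 184 px.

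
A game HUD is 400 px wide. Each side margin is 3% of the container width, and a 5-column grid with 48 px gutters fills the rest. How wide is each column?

Each margin = 3% of 400 = 12 px; content = 400 − 2·12 = 376 px.
5 columns + 4 gutters: 5c + 4·48 = 376.
5c = 376 − 192 = 184, so c = 36.8 px.

36.8 px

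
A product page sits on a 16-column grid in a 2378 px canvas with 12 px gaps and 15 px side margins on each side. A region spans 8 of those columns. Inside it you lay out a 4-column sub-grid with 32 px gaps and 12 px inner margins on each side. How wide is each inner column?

262 px

Subtract both margins: 2378 − 2·15 = 2348 px.
Subtracting 15 gaps of 12 leaves 2168 for 16 columns, so c = 135.5 px.
8 columns plus 7 gaps: 1084 + 84 = 1168 px.
Inner content = 1168 − 2·12 = 1144 px.
Subtracting 3 gaps of 32 leaves 1048 for 4 columns, so d = 262 px.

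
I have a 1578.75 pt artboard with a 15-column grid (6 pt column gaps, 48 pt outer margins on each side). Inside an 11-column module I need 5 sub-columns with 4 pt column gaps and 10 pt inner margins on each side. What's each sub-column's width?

209.95 pt

Take off 96 pt of margins, leaving 1482.75 pt.
Subtracting 14 column gaps of 6 leaves 1398.75 for 15 columns, so c = 93.25 pt.
Span of 11: 11·93.25 + 10·6 = 1025.75 + 60 = 1085.75 pt.
Inner content = 1085.75 − 2·10 = 1065.75 pt.
5 columns + 4 column gaps: 5d + 4·4 = 1065.75.
5d = 1065.75 − 16 = 1049.75, so d = 209.95 pt.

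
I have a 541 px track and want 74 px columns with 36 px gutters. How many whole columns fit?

5 columns

Each extra column adds 74 + 36 = 110 px.
(541 + 36) / 110 = 5.25, so 5 columns fit.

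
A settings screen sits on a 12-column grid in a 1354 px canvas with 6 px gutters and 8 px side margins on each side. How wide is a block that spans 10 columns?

1114 px

Take off 16 px of margins, leaving 1338 px.
1338 − 11·6 = 1272; ÷12 gives c = 106 px.
Span of 10: 10·106 + 9·6 = 1060 + 54 = 1114 px.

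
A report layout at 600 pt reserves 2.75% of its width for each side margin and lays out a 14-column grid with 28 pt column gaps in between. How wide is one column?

14.5 pt

600 × (1 − 2·2.75%) = 600 × 94.5% = 567 pt for the columns.
14c + 13·28 = 567 → 14c = 203 → c = 14.5 pt.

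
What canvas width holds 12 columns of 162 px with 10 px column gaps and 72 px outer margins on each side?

2198 px

Total width: 2·72 + 12·162 + 11·10 = 2198 px.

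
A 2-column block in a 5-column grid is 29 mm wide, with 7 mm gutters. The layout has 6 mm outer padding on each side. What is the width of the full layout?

2c + 1·7 = 29 → 2c = 22 → c = 11 mm.
Adding margins, columns and gutters: 12 + 55 + 28 = 95 mm.

95 mm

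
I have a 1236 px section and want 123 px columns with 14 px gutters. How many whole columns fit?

9 columns: 9·123 + 8·14 = 1219 px ≤ 1236.
10 columns: 1356 px > 1236. So 9.

9 columns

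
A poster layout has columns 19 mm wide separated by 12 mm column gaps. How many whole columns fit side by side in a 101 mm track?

3 columns

k columns need k·19 + (k−1)·12 = k·31 − 12.
k·31 − 12 ≤ 101 → k ≤ 113 / 31 ≈ 3.65, so k = 3.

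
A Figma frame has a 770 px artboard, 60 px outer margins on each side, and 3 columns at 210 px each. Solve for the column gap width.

10 px

Take off 120 px of margins, leaving 650 px.
3 columns take 3·210 = 630 px; remaining 20 splits into 2 column gaps.
g = 20 / 2 = 10 px.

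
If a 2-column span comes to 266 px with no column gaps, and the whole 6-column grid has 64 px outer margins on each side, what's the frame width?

926 px

266 / 2 = 133 px per column.
Total width: 2·64 + 6·133 = 926 px.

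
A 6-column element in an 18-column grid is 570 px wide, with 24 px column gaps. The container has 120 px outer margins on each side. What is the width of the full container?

6c + 5·24 = 570 → 6c = 450 → c = 75 px.
Total width: 2·120 + 18·75 + 17·24 = 1998 px.

1998 px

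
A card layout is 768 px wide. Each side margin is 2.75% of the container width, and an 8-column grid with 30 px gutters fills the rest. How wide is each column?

64.47 px

768 × (1 − 2·2.75%) = 768 × 94.5% = 725.76 px for the columns.
725.76 − 7·30 = 515.76; ÷8 gives c = 64.47 px.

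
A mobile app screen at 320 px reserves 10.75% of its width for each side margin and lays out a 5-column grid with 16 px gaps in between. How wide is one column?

37.44 px

320 × (1 − 2·10.75%) = 320 × 78.5% = 251.2 px for the columns.
Subtracting 4 gaps of 16 leaves 187.2 for 5 columns, so c = 37.44 px.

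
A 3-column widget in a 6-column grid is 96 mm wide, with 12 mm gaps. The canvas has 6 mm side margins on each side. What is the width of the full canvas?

96 − 2·12 = 72; ÷3 gives c = 24 mm.
Canvas = 2·6 + 6·24 + 5·12 = 12 + 144 + 60 = 216 mm.

216 mm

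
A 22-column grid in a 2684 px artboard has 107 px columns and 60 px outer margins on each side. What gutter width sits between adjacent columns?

10 px

Take off 120 px of margins, leaving 2564 px.
Columns use 2354 px, leaving 210 px across 21 gutters = 10 px each.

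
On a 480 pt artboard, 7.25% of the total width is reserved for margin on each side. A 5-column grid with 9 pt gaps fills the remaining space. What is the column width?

74.88 pt

480 × (1 − 2·7.25%) = 480 × 85.5% = 410.4 pt for the columns.
410.4 − 4·9 = 374.4; ÷5 gives c = 74.88 pt.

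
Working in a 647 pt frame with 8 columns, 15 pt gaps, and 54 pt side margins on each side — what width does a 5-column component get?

331.25 pt

Inside the margins: 647 − 108 = 539 pt.
8 columns + 7 gaps: 8c + 7·15 = 539.
8c = 539 − 105 = 434, so c = 54.25 pt.
5-column span = 5·54.25 + 4·15 = 331.25 pt.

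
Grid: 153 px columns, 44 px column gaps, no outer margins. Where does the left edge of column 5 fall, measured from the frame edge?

Before column 5: 4 columns + 4 column gaps.
Offset = 4·(153 + 44) = 4·197 = 788 px.

788 px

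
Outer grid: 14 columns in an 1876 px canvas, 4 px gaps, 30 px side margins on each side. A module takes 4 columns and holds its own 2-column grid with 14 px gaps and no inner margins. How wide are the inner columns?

Take off 60 px of margins, leaving 1816 px.
1816 − 13·4 = 1764; ÷14 gives c = 126 px.
4-column span = 4·126 + 3·4 = 516 px.
Subtracting 1 gap of 14 leaves 502 for 2 columns, so d = 251 px.

251 px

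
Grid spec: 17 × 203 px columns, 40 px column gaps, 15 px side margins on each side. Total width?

4121 px

Container = 2·15 + 17·203 + 16·40 = 30 + 3451 + 640 = 4121 px.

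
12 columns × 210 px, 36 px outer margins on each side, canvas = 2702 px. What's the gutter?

Content width = 2702 − 2·36 = 2630 px.
12 columns take 12·210 = 2520 px; remaining 110 splits into 11 gutters.
g = 110 / 11 = 10 px.

10 px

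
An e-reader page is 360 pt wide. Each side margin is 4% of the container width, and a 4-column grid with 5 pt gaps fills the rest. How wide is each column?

79.05 pt

360 × (1 − 2·4%) = 360 × 92% = 331.2 pt for the columns.
4c + 3·5 = 331.2 → 4c = 316.2 → c = 79.05 pt.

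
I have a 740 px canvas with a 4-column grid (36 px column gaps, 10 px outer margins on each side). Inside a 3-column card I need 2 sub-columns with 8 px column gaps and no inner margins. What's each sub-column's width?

261.5 px

Subtract both margins: 740 − 2·10 = 720 px.
4 columns + 3 column gaps: 4c + 3·36 = 720.
4c = 720 − 108 = 612, so c = 153 px.
Span of 3: 3·153 + 2·36 = 459 + 72 = 531 px.
2d + 1·8 = 531 → 2d = 523 → d = 261.5 px.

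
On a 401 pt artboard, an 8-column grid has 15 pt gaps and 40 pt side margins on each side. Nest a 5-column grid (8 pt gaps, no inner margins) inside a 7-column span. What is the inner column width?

49.4 pt

Subtract both margins: 401 − 2·40 = 321 pt.
321 − 7·15 = 216; ÷8 gives c = 27 pt.
Span of 7: 7·27 + 6·15 = 189 + 90 = 279 pt.
5d + 4·8 = 279 → 5d = 247 → d = 49.4 pt.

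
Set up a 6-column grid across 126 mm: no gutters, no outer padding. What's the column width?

6c = 126 → c = 21 mm.

21 mm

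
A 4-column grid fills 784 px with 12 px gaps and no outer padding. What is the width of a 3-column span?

585 px

4c + 3·12 = 784 → 4c = 748 → c = 187 px.
Span of 3: 3·187 + 2·12 = 561 + 24 = 585 px.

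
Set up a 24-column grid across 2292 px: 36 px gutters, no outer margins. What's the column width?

2292 − 23·36 = 1464; ÷24 gives c = 61 px.

61 px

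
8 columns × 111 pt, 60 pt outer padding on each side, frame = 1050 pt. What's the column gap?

Subtract both margins: 1050 − 2·60 = 930 pt.
8·111 + 7g = 930 → 7g = 42 → g = 6 pt.

6 pt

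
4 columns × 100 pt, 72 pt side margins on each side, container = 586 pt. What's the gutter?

Subtract both margins: 586 − 2·72 = 442 pt.
4·100 + 3g = 442 → 3g = 42 → g = 14 pt.

14 pt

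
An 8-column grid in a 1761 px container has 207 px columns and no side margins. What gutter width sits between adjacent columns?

8·207 + 7g = 1761 → 7g = 105 → g = 15 px.

15 px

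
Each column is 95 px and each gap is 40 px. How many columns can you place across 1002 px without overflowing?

k columns need k·95 + (k−1)·40 = k·135 − 40.
k·135 − 40 ≤ 1002 → k ≤ 1042 / 135 ≈ 7.72, so k = 7.

7 columns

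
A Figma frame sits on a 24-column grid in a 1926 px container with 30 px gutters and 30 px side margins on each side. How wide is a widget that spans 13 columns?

997 px

Content width = 1926 − 2·30 = 1866 px.
24 columns + 23 gutters: 24c + 23·30 = 1866.
24c = 1866 − 690 = 1176, so c = 49 px.
13-column span = 13·49 + 12·30 = 997 px.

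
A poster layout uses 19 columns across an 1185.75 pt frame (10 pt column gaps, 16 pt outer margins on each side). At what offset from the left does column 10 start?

Content = 1185.75 − 2·16 = 1153.75 pt.
Subtracting 18 column gaps of 10 leaves 973.75 for 19 columns, so c = 51.25 pt.
Before column 10: the margin + 9 columns + 9 column gaps.
Offset = 16 + 9·(51.25 + 10) = 16 + 551.25 = 567.25 pt.

567.25 pt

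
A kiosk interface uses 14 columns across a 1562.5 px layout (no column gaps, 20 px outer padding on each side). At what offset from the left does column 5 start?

455 px

Inside the margins: 1562.5 − 40 = 1522.5 px.
14c = 1522.5 → c = 108.75 px.
Each column+gutter stride is 108.75 px; 4 of them past the 20 px margin is 20 + 435 = 455 px.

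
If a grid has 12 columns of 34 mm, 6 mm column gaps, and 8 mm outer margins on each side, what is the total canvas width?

Total width: 2·8 + 12·34 + 11·6 = 490 mm.

490 mm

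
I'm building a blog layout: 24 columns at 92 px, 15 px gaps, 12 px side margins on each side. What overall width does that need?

Adding margins, columns and gutters: 24 + 2208 + 345 = 2577 px.

2577 px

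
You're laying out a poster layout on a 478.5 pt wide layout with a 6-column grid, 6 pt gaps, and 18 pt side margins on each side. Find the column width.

68.75 pt

Subtract both margins: 478.5 − 2·18 = 442.5 pt.
442.5 − 5·6 = 412.5; ÷6 gives c = 68.75 pt.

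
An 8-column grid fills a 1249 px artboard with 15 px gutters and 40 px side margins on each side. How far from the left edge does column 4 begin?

484 px

Subtract both margins: 1249 − 2·40 = 1169 px.
Subtracting 7 gutters of 15 leaves 1064 for 8 columns, so c = 133 px.
Each column+gutter stride is 148 px; 3 of them past the 40 px margin is 40 + 444 = 484 px.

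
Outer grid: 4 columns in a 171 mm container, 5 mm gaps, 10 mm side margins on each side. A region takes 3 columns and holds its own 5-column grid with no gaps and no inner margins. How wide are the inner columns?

Subtract both margins: 171 − 2·10 = 151 mm.
Subtracting 3 gaps of 5 leaves 136 for 4 columns, so c = 34 mm.
3-column span = 3·34 + 2·5 = 112 mm.
With no gaps, each column is 112/5 = 22.4 mm.

22.4 mm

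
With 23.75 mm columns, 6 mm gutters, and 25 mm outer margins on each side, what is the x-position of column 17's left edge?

Each column+gutter stride is 29.75 mm; 16 of them past the 25 mm margin is 25 + 476 = 501 mm.

501 mm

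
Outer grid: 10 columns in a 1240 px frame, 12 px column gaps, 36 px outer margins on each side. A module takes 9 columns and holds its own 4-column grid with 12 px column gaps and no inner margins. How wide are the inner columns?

Outer content = 1240 − 2·36 = 1168 px.
Subtracting 9 column gaps of 12 leaves 1060 for 10 columns, so c = 106 px.
Span of 9: 9·106 + 8·12 = 954 + 96 = 1050 px.
1050 − 3·12 = 1014; ÷4 gives d = 253.5 px.

253.5 px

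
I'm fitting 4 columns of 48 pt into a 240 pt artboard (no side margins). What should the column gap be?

16 pt

4 columns take 4·48 = 192 pt; remaining 48 splits into 3 column gaps.
g = 48 / 3 = 16 pt.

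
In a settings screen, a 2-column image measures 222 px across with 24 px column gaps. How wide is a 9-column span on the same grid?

222 − 1·24 = 198; ÷2 gives c = 99 px.
Span of 9: 9·99 + 8·24 = 891 + 192 = 1083 px.

1083 px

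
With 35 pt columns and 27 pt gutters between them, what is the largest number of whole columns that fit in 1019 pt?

16 columns

Each extra column adds 35 + 27 = 62 pt.
(1019 + 27) / 62 = 16.87, so 16 columns fit.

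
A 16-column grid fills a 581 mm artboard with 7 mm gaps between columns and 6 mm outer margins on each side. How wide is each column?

Inside the margins: 581 − 12 = 569 mm.
16 columns + 15 gaps: 16c + 15·7 = 569.
16c = 569 − 105 = 464, so c = 29 mm.

29 mm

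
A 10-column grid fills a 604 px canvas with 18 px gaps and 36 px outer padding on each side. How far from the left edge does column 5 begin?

256 px

Inside the margins: 604 − 72 = 532 px.
10 columns + 9 gaps: 10c + 9·18 = 532.
10c = 532 − 162 = 370, so c = 37 px.
Column 5 starts at margin + 4·(column + gutter) = 36 + 4·55 = 256 px.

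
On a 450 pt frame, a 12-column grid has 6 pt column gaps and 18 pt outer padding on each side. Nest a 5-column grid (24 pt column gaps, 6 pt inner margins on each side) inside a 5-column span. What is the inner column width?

12.2 pt

Take off 36 pt of margins, leaving 414 pt.
12 columns + 11 column gaps: 12c + 11·6 = 414.
12c = 414 − 66 = 348, so c = 29 pt.
5-column span = 5·29 + 4·6 = 169 pt.
Inner content = 169 − 2·6 = 157 pt.
157 − 4·24 = 61; ÷5 gives d = 12.2 pt.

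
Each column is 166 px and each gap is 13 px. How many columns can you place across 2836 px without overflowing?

15 columns

k columns need k·166 + (k−1)·13 = k·179 − 13.
k·179 − 13 ≤ 2836 → k ≤ 2849 / 179 ≈ 15.92, so k = 15.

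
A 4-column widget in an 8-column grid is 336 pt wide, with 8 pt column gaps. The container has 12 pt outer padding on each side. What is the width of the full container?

704 pt

4 columns + 3 column gaps: 4c + 3·8 = 336.
4c = 336 − 24 = 312, so c = 78 pt.
Container = 2·12 + 8·78 + 7·8 = 24 + 624 + 56 = 704 pt.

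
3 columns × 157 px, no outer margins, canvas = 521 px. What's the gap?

3·157 + 2g = 521 → 2g = 50 → g = 25 px.

25 px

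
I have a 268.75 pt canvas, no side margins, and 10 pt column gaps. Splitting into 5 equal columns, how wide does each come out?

45.75 pt

5 columns + 4 column gaps: 5c + 4·10 = 268.75.
5c = 268.75 − 40 = 228.75, so c = 45.75 pt.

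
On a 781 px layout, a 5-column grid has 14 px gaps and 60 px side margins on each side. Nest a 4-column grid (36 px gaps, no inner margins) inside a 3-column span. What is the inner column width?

Outer content = 781 − 2·60 = 661 px.
5c + 4·14 = 661 → 5c = 605 → c = 121 px.
3-column span = 3·121 + 2·14 = 391 px.
4 columns + 3 gaps: 4d + 3·36 = 391.
4d = 391 − 108 = 283, so d = 70.75 px.

70.75 px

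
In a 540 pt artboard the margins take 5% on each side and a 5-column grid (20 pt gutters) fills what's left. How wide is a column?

81.2 pt

Margins: 5% × 540 = 27 pt each, so content = 540 − 54 = 486 pt.
5 columns + 4 gutters: 5c + 4·20 = 486.
5c = 486 − 80 = 406, so c = 81.2 pt.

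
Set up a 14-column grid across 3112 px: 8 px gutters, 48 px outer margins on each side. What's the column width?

208 px

Subtract both margins: 3112 − 2·48 = 3016 px.
14c + 13·8 = 3016 → 14c = 2912 → c = 208 px.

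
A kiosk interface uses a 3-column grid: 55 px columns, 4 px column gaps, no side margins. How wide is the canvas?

Total width: 3·55 + 2·4 = 173 px.

173 px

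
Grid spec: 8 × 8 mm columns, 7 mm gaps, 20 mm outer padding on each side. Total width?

Total width: 2·20 + 8·8 + 7·7 = 153 mm.

153 mm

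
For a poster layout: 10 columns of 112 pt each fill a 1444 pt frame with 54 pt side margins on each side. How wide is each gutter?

24 pt

Subtract both margins: 1444 − 2·54 = 1336 pt.
Columns use 1120 pt, leaving 216 pt across 9 gutters = 24 pt each.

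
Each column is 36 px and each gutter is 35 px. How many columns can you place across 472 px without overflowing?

k columns need k·36 + (k−1)·35 = k·71 − 35.
k·71 − 35 ≤ 472 → k ≤ 507 / 71 ≈ 7.14, so k = 7.

7 columns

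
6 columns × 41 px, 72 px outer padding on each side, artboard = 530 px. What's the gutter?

Take off 144 px of margins, leaving 386 px.
Columns use 246 px, leaving 140 px across 5 gutters = 28 px each.

28 px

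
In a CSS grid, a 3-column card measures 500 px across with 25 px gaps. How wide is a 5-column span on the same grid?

850 px

3 columns + 2 gaps: 3c + 2·25 = 500.
3c = 500 − 50 = 450, so c = 150 px.
Span of 5: 5·150 + 4·25 = 750 + 100 = 850 px.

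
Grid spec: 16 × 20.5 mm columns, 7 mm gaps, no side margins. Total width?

433 mm

Container = 16·20.5 + 15·7 = 328 + 105 = 433 mm.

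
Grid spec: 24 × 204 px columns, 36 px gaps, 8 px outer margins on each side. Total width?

5740 px

Container = 2·8 + 24·204 + 23·36 = 16 + 4896 + 828 = 5740 px.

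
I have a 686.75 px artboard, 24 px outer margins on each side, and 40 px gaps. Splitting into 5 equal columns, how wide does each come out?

Inside the margins: 686.75 − 48 = 638.75 px.
5 columns + 4 gaps: 5c + 4·40 = 638.75.
5c = 638.75 − 160 = 478.75, so c = 95.75 px.

95.75 px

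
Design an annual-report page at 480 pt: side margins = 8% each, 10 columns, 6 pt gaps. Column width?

Each margin = 8% of 480 = 38.4 pt; content = 480 − 2·38.4 = 403.2 pt.
403.2 − 9·6 = 349.2; ÷10 gives c = 34.92 pt.

34.92 pt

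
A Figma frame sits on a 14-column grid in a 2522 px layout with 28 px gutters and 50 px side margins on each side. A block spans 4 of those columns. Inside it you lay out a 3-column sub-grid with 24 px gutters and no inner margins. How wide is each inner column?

Inside the margins: 2522 − 100 = 2422 px.
14 columns + 13 gutters: 14c + 13·28 = 2422.
14c = 2422 − 364 = 2058, so c = 147 px.
4 columns plus 3 gutters: 588 + 84 = 672 px.
Subtracting 2 gutters of 24 leaves 624 for 3 columns, so d = 208 px.

208 px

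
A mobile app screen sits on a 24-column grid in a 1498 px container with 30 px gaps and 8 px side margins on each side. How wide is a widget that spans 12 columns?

726 px

Take off 16 px of margins, leaving 1482 px.
24c + 23·30 = 1482 → 24c = 792 → c = 33 px.
Span of 12: 12·33 + 11·30 = 396 + 330 = 726 px.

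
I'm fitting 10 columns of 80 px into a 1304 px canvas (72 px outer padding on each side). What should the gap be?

40 px

Content width = 1304 − 2·72 = 1160 px.
Columns use 800 px, leaving 360 px across 9 gaps = 40 px each.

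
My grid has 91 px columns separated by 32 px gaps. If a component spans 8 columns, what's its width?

8-column span = 8·91 + 7·32 = 952 px.

952 px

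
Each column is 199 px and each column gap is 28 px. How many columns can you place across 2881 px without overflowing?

12 columns: 12·199 + 11·28 = 2696 px ≤ 2881.
13 columns: 2923 px > 2881. So 12.

12 columns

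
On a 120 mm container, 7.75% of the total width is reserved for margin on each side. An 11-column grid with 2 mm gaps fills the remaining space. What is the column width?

Each margin = 7.75% of 120 = 9.3 mm; content = 120 − 2·9.3 = 101.4 mm.
Subtracting 10 gaps of 2 leaves 81.4 for 11 columns, so c = 7.4 mm.

7.4 mm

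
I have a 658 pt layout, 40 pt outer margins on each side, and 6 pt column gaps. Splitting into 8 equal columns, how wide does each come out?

67 pt

Subtract both margins: 658 − 2·40 = 578 pt.
Subtracting 7 column gaps of 6 leaves 536 for 8 columns, so c = 67 pt.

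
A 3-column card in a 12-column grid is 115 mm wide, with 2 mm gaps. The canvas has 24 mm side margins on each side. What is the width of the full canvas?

3c + 2·2 = 115 → 3c = 111 → c = 37 mm.
Canvas = 2·24 + 12·37 + 11·2 = 48 + 444 + 22 = 514 mm.

514 mm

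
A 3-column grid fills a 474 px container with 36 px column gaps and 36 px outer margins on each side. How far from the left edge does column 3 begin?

328 px

Content = 474 − 2·36 = 402 px.
3c + 2·36 = 402 → 3c = 330 → c = 110 px.
Column 3 starts at margin + 2·(column + gutter) = 36 + 2·146 = 328 px.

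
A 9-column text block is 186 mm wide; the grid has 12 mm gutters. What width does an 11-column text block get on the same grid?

230 mm

9 columns + 8 gutters: 9c + 8·12 = 186.
9c = 186 − 96 = 90, so c = 10 mm.
Span of 11: 11·10 + 10·12 = 110 + 120 = 230 mm.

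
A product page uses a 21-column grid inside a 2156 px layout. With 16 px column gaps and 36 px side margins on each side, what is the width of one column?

84 px

Take off 72 px of margins, leaving 2084 px.
2084 − 20·16 = 1764; ÷21 gives c = 84 px.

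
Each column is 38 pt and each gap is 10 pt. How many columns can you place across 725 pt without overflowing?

k columns need k·38 + (k−1)·10 = k·48 − 10.
k·48 − 10 ≤ 725 → k ≤ 735 / 48 ≈ 15.31, so k = 15.

15 columns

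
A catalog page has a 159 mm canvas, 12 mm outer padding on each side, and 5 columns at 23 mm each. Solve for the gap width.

5 mm

Take off 24 mm of margins, leaving 135 mm.
Columns use 115 mm, leaving 20 mm across 4 gaps = 5 mm each.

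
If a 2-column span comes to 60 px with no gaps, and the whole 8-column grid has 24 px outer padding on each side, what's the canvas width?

60 / 2 = 30 px per column.
Total width: 2·24 + 8·30 = 288 px.

288 px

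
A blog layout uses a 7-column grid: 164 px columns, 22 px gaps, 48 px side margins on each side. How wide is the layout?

1376 px

Layout = 2·48 + 7·164 + 6·22 = 96 + 1148 + 132 = 1376 px.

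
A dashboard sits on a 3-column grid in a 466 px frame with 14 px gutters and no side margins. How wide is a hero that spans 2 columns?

306 px

Subtracting 2 gutters of 14 leaves 438 for 3 columns, so c = 146 px.
2 columns plus 1 gutter: 292 + 14 = 306 px.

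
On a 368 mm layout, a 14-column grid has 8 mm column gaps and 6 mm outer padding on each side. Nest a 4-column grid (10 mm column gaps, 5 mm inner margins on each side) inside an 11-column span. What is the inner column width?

Take off 12 mm of margins, leaving 356 mm.
14 columns + 13 column gaps: 14c + 13·8 = 356.
14c = 356 − 104 = 252, so c = 18 mm.
11 columns plus 10 column gaps: 198 + 80 = 278 mm.
Inner content = 278 − 2·5 = 268 mm.
Subtracting 3 column gaps of 10 leaves 238 for 4 columns, so d = 59.5 mm.

59.5 mm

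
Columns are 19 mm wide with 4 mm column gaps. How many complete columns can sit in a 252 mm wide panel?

k columns need k·19 + (k−1)·4 = k·23 − 4.
k·23 − 4 ≤ 252 → k ≤ 256 / 23 ≈ 11.13, so k = 11.

11 columns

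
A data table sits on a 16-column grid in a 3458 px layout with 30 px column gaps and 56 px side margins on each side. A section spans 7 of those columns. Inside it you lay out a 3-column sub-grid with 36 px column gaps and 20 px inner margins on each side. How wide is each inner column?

Outer content = 3458 − 2·56 = 3346 px.
16 columns + 15 column gaps: 16c + 15·30 = 3346.
16c = 3346 − 450 = 2896, so c = 181 px.
7 columns plus 6 column gaps: 1267 + 180 = 1447 px.
Inner content = 1447 − 2·20 = 1407 px.
3 columns + 2 column gaps: 3d + 2·36 = 1407.
3d = 1407 − 72 = 1335, so d = 445 px.

445 px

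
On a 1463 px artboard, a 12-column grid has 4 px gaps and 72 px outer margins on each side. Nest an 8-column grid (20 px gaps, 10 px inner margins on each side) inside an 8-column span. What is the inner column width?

Take off 144 px of margins, leaving 1319 px.
12c + 11·4 = 1319 → 12c = 1275 → c = 106.25 px.
8 columns plus 7 gaps: 850 + 28 = 878 px.
Inner content = 878 − 2·10 = 858 px.
8d + 7·20 = 858 → 8d = 718 → d = 89.75 px.

89.75 px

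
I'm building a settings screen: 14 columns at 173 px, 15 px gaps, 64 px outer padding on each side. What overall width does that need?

2745 px

Adding margins, columns and gutters: 128 + 2422 + 195 = 2745 px.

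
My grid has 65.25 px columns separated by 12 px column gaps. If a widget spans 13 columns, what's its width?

992.25 px

Span of 13: 13·65.25 + 12·12 = 848.25 + 144 = 992.25 px.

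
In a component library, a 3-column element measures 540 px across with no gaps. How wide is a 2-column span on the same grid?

360 px

With no gaps, each column is 540/3 = 180 px.
2-column span = 2·180 = 360 px.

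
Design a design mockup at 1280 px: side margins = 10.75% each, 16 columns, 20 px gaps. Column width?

44.05 px

Margins: 10.75% × 1280 = 137.6 px each, so content = 1280 − 275.2 = 1004.8 px.
16 columns + 15 gaps: 16c + 15·20 = 1004.8.
16c = 1004.8 − 300 = 704.8, so c = 44.05 px.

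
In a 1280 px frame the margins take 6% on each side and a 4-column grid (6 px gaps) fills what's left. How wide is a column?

277.1 px

Each margin = 6% of 1280 = 76.8 px; content = 1280 − 2·76.8 = 1126.4 px.
4c + 3·6 = 1126.4 → 4c = 1108.4 → c = 277.1 px.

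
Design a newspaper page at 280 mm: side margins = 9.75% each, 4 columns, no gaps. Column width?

280 × (1 − 2·9.75%) = 280 × 80.5% = 225.4 mm for the columns.
With no gaps, each column is 225.4/4 = 56.35 mm.

56.35 mm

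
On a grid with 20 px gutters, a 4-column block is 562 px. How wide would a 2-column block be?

4c + 3·20 = 562 → 4c = 502 → c = 125.5 px.
Span of 2: 2·125.5 + 1·20 = 251 + 20 = 271 px.

271 px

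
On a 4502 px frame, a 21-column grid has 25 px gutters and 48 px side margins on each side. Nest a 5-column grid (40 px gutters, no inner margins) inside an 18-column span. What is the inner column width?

Outer content = 4502 − 2·48 = 4406 px.
4406 − 20·25 = 3906; ÷21 gives c = 186 px.
18 columns plus 17 gutters: 3348 + 425 = 3773 px.
Subtracting 4 gutters of 40 leaves 3613 for 5 columns, so d = 722.6 px.

722.6 px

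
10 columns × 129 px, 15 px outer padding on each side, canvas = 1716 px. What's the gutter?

44 px

Content width = 1716 − 2·15 = 1686 px.
10·129 + 9g = 1686 → 9g = 396 → g = 44 px.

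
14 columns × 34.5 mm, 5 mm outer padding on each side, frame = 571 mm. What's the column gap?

Subtract both margins: 571 − 2·5 = 561 mm.
Columns use 483 mm, leaving 78 mm across 13 column gaps = 6 mm each.

6 mm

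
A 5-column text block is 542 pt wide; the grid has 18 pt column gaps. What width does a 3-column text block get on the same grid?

5c + 4·18 = 542 → 5c = 470 → c = 94 pt.
3 columns plus 2 column gaps: 282 + 36 = 318 pt.

318 pt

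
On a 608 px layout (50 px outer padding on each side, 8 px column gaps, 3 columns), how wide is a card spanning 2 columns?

336 px

Inside the margins: 608 − 100 = 508 px.
3c + 2·8 = 508 → 3c = 492 → c = 164 px.
2 columns plus 1 column gap: 328 + 8 = 336 px.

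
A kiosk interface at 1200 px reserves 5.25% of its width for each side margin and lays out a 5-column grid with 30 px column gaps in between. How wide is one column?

Margins: 5.25% × 1200 = 63 px each, so content = 1200 − 126 = 1074 px.
Subtracting 4 column gaps of 30 leaves 954 for 5 columns, so c = 190.8 px.

190.8 px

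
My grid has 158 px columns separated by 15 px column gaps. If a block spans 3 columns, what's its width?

3 columns plus 2 column gaps: 474 + 30 = 504 px.

504 px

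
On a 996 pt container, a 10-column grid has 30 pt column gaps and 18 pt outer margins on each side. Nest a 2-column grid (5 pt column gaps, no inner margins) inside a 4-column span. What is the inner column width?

180.5 pt

Subtract both margins: 996 − 2·18 = 960 pt.
960 − 9·30 = 690; ÷10 gives c = 69 pt.
4-column span = 4·69 + 3·30 = 366 pt.
Subtracting 1 column gap of 5 leaves 361 for 2 columns, so d = 180.5 pt.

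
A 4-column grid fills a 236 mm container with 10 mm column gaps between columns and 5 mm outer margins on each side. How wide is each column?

49 mm

Subtract both margins: 236 − 2·5 = 226 mm.
226 − 3·10 = 196; ÷4 gives c = 49 mm.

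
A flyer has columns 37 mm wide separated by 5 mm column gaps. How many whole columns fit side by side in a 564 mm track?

13 columns: 13·37 + 12·5 = 541 mm ≤ 564.
14 columns: 583 mm > 564. So 13.

13 columns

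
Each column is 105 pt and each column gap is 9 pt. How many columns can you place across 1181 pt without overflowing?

Each extra column adds 105 + 9 = 114 pt.
(1181 + 9) / 114 = 10.44, so 10 columns fit.

10 columns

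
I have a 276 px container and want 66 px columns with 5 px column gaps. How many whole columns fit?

3 columns

Each extra column adds 66 + 5 = 71 px.
(276 + 5) / 71 = 3.96, so 3 columns fit.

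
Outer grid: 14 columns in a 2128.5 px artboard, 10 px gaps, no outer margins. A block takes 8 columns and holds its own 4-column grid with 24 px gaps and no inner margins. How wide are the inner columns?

285 px

2128.5 − 13·10 = 1998.5; ÷14 gives c = 142.75 px.
8-column span = 8·142.75 + 7·10 = 1212 px.
4 columns + 3 gaps: 4d + 3·24 = 1212.
4d = 1212 − 72 = 1140, so d = 285 px.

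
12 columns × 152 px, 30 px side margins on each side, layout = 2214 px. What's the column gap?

Subtract both margins: 2214 − 2·30 = 2154 px.
12 columns take 12·152 = 1824 px; remaining 330 splits into 11 column gaps.
g = 330 / 11 = 30 px.

30 px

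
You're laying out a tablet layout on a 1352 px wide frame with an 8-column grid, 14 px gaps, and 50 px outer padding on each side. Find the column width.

Inside the margins: 1352 − 100 = 1252 px.
Subtracting 7 gaps of 14 leaves 1154 for 8 columns, so c = 144.25 px.

144.25 px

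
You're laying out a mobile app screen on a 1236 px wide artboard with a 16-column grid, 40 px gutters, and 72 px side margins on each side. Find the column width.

30.75 px

Inside the margins: 1236 − 144 = 1092 px.
Subtracting 15 gutters of 40 leaves 492 for 16 columns, so c = 30.75 px.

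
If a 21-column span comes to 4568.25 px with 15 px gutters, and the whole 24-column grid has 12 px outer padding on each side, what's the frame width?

Subtracting 20 gutters of 15 leaves 4268.25 for 21 columns, so c = 203.25 px.
Total width: 2·12 + 24·203.25 + 23·15 = 5247 px.

5247 px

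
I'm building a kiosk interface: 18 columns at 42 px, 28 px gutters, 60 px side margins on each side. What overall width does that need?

1352 px

Adding margins, columns and gutters: 120 + 756 + 476 = 1352 px.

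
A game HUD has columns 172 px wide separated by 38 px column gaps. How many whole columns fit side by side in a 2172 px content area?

10 columns

10 columns: 10·172 + 9·38 = 2062 px ≤ 2172.
11 columns: 2272 px > 2172. So 10.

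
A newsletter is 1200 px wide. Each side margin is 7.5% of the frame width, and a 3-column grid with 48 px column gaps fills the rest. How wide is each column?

Each margin = 7.5% of 1200 = 90 px; content = 1200 − 2·90 = 1020 px.
Subtracting 2 column gaps of 48 leaves 924 for 3 columns, so c = 308 px.

308 px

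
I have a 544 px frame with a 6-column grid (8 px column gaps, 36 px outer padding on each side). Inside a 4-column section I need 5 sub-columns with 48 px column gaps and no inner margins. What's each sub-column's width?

Outer content = 544 − 2·36 = 472 px.
Subtracting 5 column gaps of 8 leaves 432 for 6 columns, so c = 72 px.
Span of 4: 4·72 + 3·8 = 288 + 24 = 312 px.
312 − 4·48 = 120; ÷5 gives d = 24 px.

24 px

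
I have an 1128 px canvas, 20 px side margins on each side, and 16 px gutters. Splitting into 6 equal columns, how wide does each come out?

Subtract both margins: 1128 − 2·20 = 1088 px.
6c + 5·16 = 1088 → 6c = 1008 → c = 168 px.

168 px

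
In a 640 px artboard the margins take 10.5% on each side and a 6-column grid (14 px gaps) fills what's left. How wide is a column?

72.6 px

Margins: 10.5% × 640 = 67.2 px each, so content = 640 − 134.4 = 505.6 px.
Subtracting 5 gaps of 14 leaves 435.6 for 6 columns, so c = 72.6 px.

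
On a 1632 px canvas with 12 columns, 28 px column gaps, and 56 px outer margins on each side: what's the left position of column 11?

1346 px

Subtract both margins: 1632 − 2·56 = 1520 px.
Subtracting 11 column gaps of 28 leaves 1212 for 12 columns, so c = 101 px.
Each column+gutter stride is 129 px; 10 of them past the 56 px margin is 56 + 1290 = 1346 px.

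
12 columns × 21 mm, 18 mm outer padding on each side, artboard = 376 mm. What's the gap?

8 mm

Take off 36 mm of margins, leaving 340 mm.
12·21 + 11g = 340 → 11g = 88 → g = 8 mm.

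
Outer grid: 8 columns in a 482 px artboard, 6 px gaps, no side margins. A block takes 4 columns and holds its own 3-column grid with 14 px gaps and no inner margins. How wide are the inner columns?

482 − 7·6 = 440; ÷8 gives c = 55 px.
Span of 4: 4·55 + 3·6 = 220 + 18 = 238 px.
3 columns + 2 gaps: 3d + 2·14 = 238.
3d = 238 − 28 = 210, so d = 70 px.

70 px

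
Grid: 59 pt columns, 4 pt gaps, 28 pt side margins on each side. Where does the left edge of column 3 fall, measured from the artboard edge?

154 pt

Before column 3: the margin + 2 columns + 2 gaps.
Offset = 28 + 2·(59 + 4) = 28 + 126 = 154 pt.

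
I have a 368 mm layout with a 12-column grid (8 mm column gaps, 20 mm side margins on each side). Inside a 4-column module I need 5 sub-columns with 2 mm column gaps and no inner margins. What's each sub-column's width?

19.2 mm

Inside the margins: 368 − 40 = 328 mm.
12c + 11·8 = 328 → 12c = 240 → c = 20 mm.
4-column span = 4·20 + 3·8 = 104 mm.
5d + 4·2 = 104 → 5d = 96 → d = 19.2 mm.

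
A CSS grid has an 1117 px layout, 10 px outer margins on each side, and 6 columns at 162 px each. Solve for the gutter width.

25 px

Subtract both margins: 1117 − 2·10 = 1097 px.
Columns use 972 px, leaving 125 px across 5 gutters = 25 px each.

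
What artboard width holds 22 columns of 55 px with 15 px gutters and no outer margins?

1525 px

Summing: 1210 + 315 = 1525 px.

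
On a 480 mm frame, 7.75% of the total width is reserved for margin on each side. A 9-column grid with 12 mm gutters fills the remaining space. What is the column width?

34.4 mm

480 × (1 − 2·7.75%) = 480 × 84.5% = 405.6 mm for the columns.
Subtracting 8 gutters of 12 leaves 309.6 for 9 columns, so c = 34.4 mm.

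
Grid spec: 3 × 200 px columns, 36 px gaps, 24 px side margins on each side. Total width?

720 px

Adding margins, columns and gutters: 48 + 600 + 72 = 720 px.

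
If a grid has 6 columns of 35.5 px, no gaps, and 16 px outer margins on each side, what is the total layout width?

Total width: 2·16 + 6·35.5 = 245 px.

245 px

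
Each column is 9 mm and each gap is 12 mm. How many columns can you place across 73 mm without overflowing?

4 columns: 4·9 + 3·12 = 72 mm ≤ 73.
5 columns: 93 mm > 73. So 4.

4 columns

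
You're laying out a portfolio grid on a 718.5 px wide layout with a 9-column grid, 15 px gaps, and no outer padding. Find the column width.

9c + 8·15 = 718.5 → 9c = 598.5 → c = 66.5 px.

66.5 px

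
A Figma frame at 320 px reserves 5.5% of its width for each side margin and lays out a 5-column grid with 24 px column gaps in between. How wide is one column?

37.76 px

320 × (1 − 2·5.5%) = 320 × 89% = 284.8 px for the columns.
5c + 4·24 = 284.8 → 5c = 188.8 → c = 37.76 px.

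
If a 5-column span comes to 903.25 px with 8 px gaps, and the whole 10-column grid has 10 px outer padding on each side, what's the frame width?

Subtracting 4 gaps of 8 leaves 871.25 for 5 columns, so c = 174.25 px.
Frame = 2·10 + 10·174.25 + 9·8 = 20 + 1742.5 + 72 = 1834.5 px.

1834.5 px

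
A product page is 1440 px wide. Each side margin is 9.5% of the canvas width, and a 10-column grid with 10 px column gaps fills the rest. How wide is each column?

107.64 px

1440 × (1 − 2·9.5%) = 1440 × 81% = 1166.4 px for the columns.
1166.4 − 9·10 = 1076.4; ÷10 gives c = 107.64 px.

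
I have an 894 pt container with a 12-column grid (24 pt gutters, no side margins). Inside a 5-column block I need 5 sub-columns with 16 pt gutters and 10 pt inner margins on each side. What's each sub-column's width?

54.9 pt

894 − 11·24 = 630; ÷12 gives c = 52.5 pt.
Span of 5: 5·52.5 + 4·24 = 262.5 + 96 = 358.5 pt.
Inner content = 358.5 − 2·10 = 338.5 pt.
Subtracting 4 gutters of 16 leaves 274.5 for 5 columns, so d = 54.9 pt.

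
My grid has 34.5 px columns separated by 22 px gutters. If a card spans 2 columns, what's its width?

Span of 2: 2·34.5 + 1·22 = 69 + 22 = 91 px.

91 px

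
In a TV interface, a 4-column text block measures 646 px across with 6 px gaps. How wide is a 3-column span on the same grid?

Subtracting 3 gaps of 6 leaves 628 for 4 columns, so c = 157 px.
3-column span = 3·157 + 2·6 = 483 px.

483 px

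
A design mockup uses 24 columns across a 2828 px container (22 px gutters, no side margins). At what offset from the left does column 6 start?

593.75 px

2828 − 23·22 = 2322; ÷24 gives c = 96.75 px.
Before column 6: 5 columns + 5 gutters.
Offset = 5·(96.75 + 22) = 5·118.75 = 593.75 px.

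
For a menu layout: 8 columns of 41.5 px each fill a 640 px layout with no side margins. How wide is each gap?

44 px

8·41.5 + 7g = 640 → 7g = 308 → g = 44 px.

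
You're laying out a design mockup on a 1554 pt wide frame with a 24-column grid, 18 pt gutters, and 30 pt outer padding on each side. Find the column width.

45 pt

Subtract both margins: 1554 − 2·30 = 1494 pt.
1494 − 23·18 = 1080; ÷24 gives c = 45 pt.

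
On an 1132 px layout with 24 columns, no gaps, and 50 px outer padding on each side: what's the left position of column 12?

Content = 1132 − 2·50 = 1032 px.
24c = 1032 → c = 43 px.
Each column+gutter stride is 43 px; 11 of them past the 50 px margin is 50 + 473 = 523 px.

523 px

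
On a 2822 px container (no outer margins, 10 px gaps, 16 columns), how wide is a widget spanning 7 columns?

1229 px

2822 − 15·10 = 2672; ÷16 gives c = 167 px.
Span of 7: 7·167 + 6·10 = 1169 + 60 = 1229 px.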